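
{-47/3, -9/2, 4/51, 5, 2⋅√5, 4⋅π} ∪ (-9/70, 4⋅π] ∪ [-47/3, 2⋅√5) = [-47/3, 4⋅π]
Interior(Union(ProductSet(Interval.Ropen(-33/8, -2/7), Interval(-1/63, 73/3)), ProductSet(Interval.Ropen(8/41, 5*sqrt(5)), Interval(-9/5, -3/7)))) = Union(ProductSet(Interval.open(-33/8, -2/7), Interval.open(-1/63, 73/3)), ProductSet(Interval.open(8/41, 5*sqrt(5)), Interval.open(-9/5, -3/7)))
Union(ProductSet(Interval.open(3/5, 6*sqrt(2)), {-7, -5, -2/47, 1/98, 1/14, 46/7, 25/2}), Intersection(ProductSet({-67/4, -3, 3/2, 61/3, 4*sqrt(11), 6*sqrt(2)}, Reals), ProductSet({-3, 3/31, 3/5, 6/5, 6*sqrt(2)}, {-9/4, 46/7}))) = Union(ProductSet({-3, 6*sqrt(2)}, {-9/4, 46/7}), ProductSet(Interval.open(3/5, 6*sqrt(2)), {-7, -5, -2/47, 1/98, 1/14, 46/7, 25/2}))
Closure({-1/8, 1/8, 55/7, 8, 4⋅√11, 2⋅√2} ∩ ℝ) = {-1/8, 1/8, 55/7, 8, 4⋅√11, 2⋅√2}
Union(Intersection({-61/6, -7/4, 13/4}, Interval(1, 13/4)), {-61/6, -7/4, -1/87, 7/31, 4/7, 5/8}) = {-61/6, -7/4, -1/87, 7/31, 4/7, 5/8, 13/4}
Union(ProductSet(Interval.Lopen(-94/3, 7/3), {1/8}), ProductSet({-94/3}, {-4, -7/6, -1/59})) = Union(ProductSet({-94/3}, {-4, -7/6, -1/59}), ProductSet(Interval.Lopen(-94/3, 7/3), {1/8}))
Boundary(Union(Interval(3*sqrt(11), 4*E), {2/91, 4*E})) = {2/91, 3*sqrt(11), 4*E}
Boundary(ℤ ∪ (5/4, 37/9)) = {5/4, 37/9} ∪ (ℤ \ (5/4, 37/9))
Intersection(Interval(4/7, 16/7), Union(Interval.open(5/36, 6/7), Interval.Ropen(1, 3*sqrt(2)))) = Union(Interval.Ropen(4/7, 6/7), Interval(1, 16/7))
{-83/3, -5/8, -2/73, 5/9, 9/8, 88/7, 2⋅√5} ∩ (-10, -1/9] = {-5/8}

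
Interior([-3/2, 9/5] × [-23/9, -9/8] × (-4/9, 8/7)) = (-3/2, 9/5) × (-23/9, -9/8) × (-4/9, 8/7)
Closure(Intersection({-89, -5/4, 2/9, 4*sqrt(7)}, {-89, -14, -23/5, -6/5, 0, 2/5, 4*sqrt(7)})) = {-89, 4*sqrt(7)}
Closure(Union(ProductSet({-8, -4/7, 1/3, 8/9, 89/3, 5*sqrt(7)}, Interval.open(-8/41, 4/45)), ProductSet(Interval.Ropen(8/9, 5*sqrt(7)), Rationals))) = Union(ProductSet({-8, -4/7, 1/3, 8/9, 89/3, 5*sqrt(7)}, Interval(-8/41, 4/45)), ProductSet(Interval(8/9, 5*sqrt(7)), Reals))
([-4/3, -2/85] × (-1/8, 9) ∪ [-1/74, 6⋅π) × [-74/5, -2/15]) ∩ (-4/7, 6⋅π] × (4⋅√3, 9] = (-4/7, -2/85] × (4⋅√3, 9)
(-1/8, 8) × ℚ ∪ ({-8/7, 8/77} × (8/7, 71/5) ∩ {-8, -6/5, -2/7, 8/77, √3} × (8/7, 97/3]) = ((-1/8, 8) × ℚ) ∪ ({8/77} × (8/7, 71/5))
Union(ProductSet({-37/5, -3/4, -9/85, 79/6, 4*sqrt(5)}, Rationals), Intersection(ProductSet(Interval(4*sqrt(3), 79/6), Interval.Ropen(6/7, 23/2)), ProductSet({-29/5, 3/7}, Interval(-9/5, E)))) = ProductSet({-37/5, -3/4, -9/85, 79/6, 4*sqrt(5)}, Rationals)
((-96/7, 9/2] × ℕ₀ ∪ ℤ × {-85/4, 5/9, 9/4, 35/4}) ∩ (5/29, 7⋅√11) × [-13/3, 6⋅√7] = ({1, 2, …, 23} × {5/9, 9/4, 35/4}) ∪ ((5/29, 9/2] × {0, 1, …, 15})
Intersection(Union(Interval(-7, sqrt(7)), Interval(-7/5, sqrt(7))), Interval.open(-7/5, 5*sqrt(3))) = Interval.Lopen(-7/5, sqrt(7))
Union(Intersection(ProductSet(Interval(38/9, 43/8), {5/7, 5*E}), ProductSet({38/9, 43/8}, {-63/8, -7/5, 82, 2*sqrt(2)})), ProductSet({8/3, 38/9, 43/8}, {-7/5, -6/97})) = ProductSet({8/3, 38/9, 43/8}, {-7/5, -6/97})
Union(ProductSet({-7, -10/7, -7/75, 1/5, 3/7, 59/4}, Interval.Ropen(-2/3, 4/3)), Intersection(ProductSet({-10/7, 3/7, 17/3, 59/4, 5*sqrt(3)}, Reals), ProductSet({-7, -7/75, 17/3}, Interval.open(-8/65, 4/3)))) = Union(ProductSet({17/3}, Interval.open(-8/65, 4/3)), ProductSet({-7, -10/7, -7/75, 1/5, 3/7, 59/4}, Interval.Ropen(-2/3, 4/3)))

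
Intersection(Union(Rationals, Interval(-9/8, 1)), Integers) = Integers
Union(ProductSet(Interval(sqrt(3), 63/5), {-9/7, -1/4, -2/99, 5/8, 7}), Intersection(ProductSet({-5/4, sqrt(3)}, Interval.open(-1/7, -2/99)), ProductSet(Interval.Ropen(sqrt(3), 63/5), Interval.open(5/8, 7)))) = ProductSet(Interval(sqrt(3), 63/5), {-9/7, -1/4, -2/99, 5/8, 7})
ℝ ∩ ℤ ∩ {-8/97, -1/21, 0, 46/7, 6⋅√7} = {0}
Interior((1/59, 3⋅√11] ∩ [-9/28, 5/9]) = (1/59, 5/9)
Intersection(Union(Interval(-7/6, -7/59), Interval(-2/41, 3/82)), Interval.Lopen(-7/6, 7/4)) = Union(Interval.Lopen(-7/6, -7/59), Interval(-2/41, 3/82))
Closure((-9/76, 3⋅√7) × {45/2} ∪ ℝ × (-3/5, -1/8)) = (ℝ × [-3/5, -1/8]) ∪ ([-9/76, 3⋅√7] × {45/2})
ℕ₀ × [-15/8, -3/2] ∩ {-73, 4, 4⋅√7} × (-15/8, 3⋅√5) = {4} × (-15/8, -3/2]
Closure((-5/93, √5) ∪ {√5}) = [-5/93, √5]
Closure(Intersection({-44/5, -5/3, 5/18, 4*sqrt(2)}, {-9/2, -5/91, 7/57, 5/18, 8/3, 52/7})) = {5/18}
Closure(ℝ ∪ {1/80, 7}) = ℝ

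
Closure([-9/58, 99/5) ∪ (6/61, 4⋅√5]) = [-9/58, 99/5]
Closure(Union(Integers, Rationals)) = Reals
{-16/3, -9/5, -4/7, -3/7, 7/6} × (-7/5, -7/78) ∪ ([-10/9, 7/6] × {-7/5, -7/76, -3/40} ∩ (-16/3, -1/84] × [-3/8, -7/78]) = ([-10/9, -1/84] × {-7/76}) ∪ ({-16/3, -9/5, -4/7, -3/7, 7/6} × (-7/5, -7/78))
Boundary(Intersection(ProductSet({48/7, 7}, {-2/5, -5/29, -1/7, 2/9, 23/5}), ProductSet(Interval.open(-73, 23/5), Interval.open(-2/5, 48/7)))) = EmptySet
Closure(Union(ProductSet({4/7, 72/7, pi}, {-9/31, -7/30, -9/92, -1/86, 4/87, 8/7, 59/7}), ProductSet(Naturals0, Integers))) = Union(ProductSet({4/7, 72/7, pi}, {-9/31, -7/30, -9/92, -1/86, 4/87, 8/7, 59/7}), ProductSet(Naturals0, Integers))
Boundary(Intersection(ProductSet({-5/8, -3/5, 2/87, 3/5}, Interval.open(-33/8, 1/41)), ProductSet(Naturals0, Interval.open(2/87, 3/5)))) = EmptySet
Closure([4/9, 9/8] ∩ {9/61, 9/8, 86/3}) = {9/8}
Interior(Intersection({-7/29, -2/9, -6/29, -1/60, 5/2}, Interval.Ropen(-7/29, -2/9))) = EmptySet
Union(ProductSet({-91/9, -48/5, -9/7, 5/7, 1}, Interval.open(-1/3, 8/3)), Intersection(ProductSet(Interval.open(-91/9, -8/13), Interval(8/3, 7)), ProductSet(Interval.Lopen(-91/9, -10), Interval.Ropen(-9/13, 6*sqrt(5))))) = Union(ProductSet({-91/9, -48/5, -9/7, 5/7, 1}, Interval.open(-1/3, 8/3)), ProductSet(Interval.Lopen(-91/9, -10), Interval(8/3, 7)))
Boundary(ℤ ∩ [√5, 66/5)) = {3, 4, …, 13}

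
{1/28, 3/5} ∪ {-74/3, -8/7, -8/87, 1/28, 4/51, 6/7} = {-74/3, -8/7, -8/87, 1/28, 4/51, 3/5, 6/7}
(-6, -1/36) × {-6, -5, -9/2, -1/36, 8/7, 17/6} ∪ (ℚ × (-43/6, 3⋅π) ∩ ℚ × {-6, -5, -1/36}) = (ℚ × {-6, -5, -1/36}) ∪ ((-6, -1/36) × {-6, -5, -9/2, -1/36, 8/7, 17/6})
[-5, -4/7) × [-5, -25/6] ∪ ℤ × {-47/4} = (ℤ × {-47/4}) ∪ ([-5, -4/7) × [-5, -25/6])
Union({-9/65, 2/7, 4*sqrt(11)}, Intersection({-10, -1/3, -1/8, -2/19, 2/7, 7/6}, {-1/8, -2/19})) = {-9/65, -1/8, -2/19, 2/7, 4*sqrt(11)}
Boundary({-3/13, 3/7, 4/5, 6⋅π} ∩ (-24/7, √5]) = {-3/13, 3/7, 4/5}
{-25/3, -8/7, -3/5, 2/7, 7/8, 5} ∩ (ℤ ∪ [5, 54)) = {5}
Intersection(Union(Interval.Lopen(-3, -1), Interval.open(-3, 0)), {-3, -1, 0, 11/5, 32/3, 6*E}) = {-1}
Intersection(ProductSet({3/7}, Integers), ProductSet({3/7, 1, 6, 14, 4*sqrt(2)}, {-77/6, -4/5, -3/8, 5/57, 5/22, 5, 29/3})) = ProductSet({3/7}, {5})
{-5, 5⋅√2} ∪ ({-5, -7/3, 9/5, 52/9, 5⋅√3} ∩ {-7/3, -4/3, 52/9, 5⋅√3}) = {-5, -7/3, 52/9, 5⋅√2, 5⋅√3}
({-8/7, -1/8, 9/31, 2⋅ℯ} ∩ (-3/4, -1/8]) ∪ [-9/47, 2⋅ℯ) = [-9/47, 2⋅ℯ)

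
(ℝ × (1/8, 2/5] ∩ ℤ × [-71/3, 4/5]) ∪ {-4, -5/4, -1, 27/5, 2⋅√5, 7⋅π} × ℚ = (ℤ × (1/8, 2/5]) ∪ ({-4, -5/4, -1, 27/5, 2⋅√5, 7⋅π} × ℚ)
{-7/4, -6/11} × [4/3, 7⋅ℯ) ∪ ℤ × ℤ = (ℤ × ℤ) ∪ ({-7/4, -6/11} × [4/3, 7⋅ℯ))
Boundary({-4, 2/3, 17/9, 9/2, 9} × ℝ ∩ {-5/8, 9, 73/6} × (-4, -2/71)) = {9} × [-4, -2/71]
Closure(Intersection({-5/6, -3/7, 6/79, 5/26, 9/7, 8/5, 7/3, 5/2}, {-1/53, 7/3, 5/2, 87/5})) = {7/3, 5/2}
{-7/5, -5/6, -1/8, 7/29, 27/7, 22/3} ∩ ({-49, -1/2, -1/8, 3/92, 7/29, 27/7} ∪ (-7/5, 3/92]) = {-5/6, -1/8, 7/29, 27/7}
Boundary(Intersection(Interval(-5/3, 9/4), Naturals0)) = Range(0, 3, 1)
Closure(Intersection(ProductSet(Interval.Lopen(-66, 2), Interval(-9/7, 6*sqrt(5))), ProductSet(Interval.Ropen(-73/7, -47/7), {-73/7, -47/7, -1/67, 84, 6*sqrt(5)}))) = ProductSet(Interval(-73/7, -47/7), {-1/67, 6*sqrt(5)})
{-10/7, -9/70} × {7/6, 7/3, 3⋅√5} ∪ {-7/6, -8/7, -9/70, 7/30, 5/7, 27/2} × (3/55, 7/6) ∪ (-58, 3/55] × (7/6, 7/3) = ((-58, 3/55] × (7/6, 7/3)) ∪ ({-10/7, -9/70} × {7/6, 7/3, 3⋅√5}) ∪ ({-7/6, -8/7, -9/70, 7/30, 5/7, 27/2} × (3/55, 7/6))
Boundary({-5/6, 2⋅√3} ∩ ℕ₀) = ∅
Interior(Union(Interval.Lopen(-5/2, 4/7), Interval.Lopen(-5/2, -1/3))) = Interval.open(-5/2, 4/7)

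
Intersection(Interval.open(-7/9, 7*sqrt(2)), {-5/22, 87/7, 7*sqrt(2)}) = {-5/22}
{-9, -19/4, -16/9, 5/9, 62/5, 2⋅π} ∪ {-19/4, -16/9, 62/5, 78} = {-9, -19/4, -16/9, 5/9, 62/5, 78, 2⋅π}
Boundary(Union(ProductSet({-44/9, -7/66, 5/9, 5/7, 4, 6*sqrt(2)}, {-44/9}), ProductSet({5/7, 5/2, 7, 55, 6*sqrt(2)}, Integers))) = Union(ProductSet({5/7, 5/2, 7, 55, 6*sqrt(2)}, Integers), ProductSet({-44/9, -7/66, 5/9, 5/7, 4, 6*sqrt(2)}, {-44/9}))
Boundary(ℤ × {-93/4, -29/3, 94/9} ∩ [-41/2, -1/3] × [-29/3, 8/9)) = {-20, -19, …, -1} × {-29/3}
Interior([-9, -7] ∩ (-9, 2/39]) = (-9, -7)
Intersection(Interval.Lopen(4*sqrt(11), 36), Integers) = Range(14, 37, 1)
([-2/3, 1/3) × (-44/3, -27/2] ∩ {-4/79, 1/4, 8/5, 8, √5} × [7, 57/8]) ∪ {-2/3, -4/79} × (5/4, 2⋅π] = {-2/3, -4/79} × (5/4, 2⋅π]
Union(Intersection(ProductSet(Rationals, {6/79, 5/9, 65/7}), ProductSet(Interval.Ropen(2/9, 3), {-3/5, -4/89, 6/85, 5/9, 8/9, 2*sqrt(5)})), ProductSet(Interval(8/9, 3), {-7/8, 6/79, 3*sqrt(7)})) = Union(ProductSet(Intersection(Interval.Ropen(2/9, 3), Rationals), {5/9}), ProductSet(Interval(8/9, 3), {-7/8, 6/79, 3*sqrt(7)}))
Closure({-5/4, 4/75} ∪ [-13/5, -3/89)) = [-13/5, -3/89] ∪ {4/75}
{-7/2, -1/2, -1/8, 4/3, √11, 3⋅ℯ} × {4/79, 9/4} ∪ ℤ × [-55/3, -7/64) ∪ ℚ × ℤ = (ℚ × ℤ) ∪ (ℤ × [-55/3, -7/64)) ∪ ({-7/2, -1/2, -1/8, 4/3, √11, 3⋅ℯ} × {4/79, 9/4})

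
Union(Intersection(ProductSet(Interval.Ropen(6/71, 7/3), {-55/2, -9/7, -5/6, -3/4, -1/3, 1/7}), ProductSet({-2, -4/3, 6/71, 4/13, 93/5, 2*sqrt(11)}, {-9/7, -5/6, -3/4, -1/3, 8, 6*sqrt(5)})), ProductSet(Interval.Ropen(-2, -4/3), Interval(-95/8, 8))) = Union(ProductSet({6/71, 4/13}, {-9/7, -5/6, -3/4, -1/3}), ProductSet(Interval.Ropen(-2, -4/3), Interval(-95/8, 8)))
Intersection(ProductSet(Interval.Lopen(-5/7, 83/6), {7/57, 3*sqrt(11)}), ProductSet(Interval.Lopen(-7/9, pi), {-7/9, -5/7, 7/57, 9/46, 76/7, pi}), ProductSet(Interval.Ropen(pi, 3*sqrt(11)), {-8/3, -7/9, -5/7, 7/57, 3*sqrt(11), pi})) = ProductSet({pi}, {7/57})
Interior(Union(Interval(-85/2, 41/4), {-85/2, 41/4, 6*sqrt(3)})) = Interval.open(-85/2, 41/4)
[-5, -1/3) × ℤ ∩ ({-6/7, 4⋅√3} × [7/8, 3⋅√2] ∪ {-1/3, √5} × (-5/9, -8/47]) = {-6/7} × {1, 2, 3, 4}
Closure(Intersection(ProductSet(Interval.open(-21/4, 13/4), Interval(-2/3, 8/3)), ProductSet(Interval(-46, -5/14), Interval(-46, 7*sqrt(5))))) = ProductSet(Interval(-21/4, -5/14), Interval(-2/3, 8/3))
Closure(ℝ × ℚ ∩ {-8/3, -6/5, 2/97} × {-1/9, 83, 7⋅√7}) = {-8/3, -6/5, 2/97} × {-1/9, 83}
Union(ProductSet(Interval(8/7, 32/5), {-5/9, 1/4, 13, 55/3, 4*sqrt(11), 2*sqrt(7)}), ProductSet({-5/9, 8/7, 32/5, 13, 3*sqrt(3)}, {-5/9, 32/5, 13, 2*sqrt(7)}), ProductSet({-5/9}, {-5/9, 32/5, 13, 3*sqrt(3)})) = Union(ProductSet({-5/9}, {-5/9, 32/5, 13, 3*sqrt(3)}), ProductSet({-5/9, 8/7, 32/5, 13, 3*sqrt(3)}, {-5/9, 32/5, 13, 2*sqrt(7)}), ProductSet(Interval(8/7, 32/5), {-5/9, 1/4, 13, 55/3, 4*sqrt(11), 2*sqrt(7)}))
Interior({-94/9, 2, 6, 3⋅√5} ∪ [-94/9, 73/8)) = (-94/9, 73/8)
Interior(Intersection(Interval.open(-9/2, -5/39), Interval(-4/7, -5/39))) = Interval.open(-4/7, -5/39)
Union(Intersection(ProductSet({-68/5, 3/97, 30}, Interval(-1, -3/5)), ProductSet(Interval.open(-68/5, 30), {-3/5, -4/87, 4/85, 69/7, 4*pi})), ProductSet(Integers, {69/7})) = Union(ProductSet({3/97}, {-3/5}), ProductSet(Integers, {69/7}))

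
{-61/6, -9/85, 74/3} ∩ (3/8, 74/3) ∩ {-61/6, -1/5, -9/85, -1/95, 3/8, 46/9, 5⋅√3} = ∅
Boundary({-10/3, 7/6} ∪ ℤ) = ℤ ∪ {-10/3, 7/6}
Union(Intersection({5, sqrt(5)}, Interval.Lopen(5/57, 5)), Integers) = Union({sqrt(5)}, Integers)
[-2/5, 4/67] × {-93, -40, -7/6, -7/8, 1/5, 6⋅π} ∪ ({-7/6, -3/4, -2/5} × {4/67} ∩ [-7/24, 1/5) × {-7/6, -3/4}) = [-2/5, 4/67] × {-93, -40, -7/6, -7/8, 1/5, 6⋅π}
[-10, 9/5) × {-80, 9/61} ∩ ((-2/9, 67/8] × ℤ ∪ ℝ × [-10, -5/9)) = (-2/9, 9/5) × {-80}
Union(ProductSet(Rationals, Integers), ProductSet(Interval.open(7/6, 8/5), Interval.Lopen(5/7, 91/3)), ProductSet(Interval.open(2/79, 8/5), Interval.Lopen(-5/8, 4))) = Union(ProductSet(Interval.open(2/79, 8/5), Interval.Lopen(-5/8, 4)), ProductSet(Interval.open(7/6, 8/5), Interval.Lopen(5/7, 91/3)), ProductSet(Rationals, Integers))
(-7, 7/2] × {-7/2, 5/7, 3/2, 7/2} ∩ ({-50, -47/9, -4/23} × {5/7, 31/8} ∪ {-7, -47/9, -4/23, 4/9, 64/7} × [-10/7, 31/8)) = {-47/9, -4/23, 4/9} × {5/7, 3/2, 7/2}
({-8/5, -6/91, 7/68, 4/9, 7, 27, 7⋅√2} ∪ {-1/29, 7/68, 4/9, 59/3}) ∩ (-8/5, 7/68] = {-6/91, -1/29, 7/68}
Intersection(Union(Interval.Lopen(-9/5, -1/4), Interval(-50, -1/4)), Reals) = Interval(-50, -1/4)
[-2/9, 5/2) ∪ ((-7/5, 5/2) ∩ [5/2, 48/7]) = [-2/9, 5/2)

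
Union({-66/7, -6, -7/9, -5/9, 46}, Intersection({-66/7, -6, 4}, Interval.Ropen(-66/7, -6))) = {-66/7, -6, -7/9, -5/9, 46}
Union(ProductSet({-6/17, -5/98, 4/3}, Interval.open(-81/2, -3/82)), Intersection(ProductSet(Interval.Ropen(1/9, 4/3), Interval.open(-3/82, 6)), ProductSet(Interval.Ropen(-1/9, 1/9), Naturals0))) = ProductSet({-6/17, -5/98, 4/3}, Interval.open(-81/2, -3/82))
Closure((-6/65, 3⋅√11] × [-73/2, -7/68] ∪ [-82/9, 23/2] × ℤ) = ([-82/9, 23/2] × ℤ) ∪ ([-6/65, 3⋅√11] × [-73/2, -7/68])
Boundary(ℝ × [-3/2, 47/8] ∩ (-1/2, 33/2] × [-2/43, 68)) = ({-1/2, 33/2} × [-2/43, 47/8]) ∪ ([-1/2, 33/2] × {-2/43, 47/8})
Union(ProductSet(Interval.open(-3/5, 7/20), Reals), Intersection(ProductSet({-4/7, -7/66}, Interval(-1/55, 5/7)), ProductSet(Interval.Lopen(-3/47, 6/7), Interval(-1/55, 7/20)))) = ProductSet(Interval.open(-3/5, 7/20), Reals)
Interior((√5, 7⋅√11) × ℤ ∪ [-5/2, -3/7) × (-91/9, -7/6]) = (-5/2, -3/7) × ((-91/9, -7/6) ∪ ((-91/9, -7/6) \ ℤ))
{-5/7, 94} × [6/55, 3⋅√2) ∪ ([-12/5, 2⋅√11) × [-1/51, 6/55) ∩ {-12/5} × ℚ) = ({-12/5} × (ℚ ∩ [-1/51, 6/55))) ∪ ({-5/7, 94} × [6/55, 3⋅√2))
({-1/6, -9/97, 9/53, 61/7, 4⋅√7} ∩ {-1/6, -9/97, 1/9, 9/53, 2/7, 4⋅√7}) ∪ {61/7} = {-1/6, -9/97, 9/53, 61/7, 4⋅√7}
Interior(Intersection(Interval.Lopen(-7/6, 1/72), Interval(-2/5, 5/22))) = Interval.open(-2/5, 1/72)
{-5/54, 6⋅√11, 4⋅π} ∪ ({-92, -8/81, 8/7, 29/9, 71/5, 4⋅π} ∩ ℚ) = {-92, -8/81, -5/54, 8/7, 29/9, 71/5, 6⋅√11, 4⋅π}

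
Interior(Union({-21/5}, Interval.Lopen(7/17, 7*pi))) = Interval.open(7/17, 7*pi)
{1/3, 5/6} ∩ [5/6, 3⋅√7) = {5/6}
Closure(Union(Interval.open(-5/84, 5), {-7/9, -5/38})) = Union({-7/9, -5/38}, Interval(-5/84, 5))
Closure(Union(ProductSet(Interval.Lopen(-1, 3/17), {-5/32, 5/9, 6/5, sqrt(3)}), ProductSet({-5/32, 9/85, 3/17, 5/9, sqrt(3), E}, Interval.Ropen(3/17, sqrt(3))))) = Union(ProductSet({-5/32, 9/85, 3/17, 5/9, sqrt(3), E}, Interval(3/17, sqrt(3))), ProductSet(Interval(-1, 3/17), {-5/32, 5/9, 6/5, sqrt(3)}))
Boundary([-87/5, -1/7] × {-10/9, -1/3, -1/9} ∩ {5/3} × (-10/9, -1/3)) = ∅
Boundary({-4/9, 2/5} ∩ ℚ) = {-4/9, 2/5}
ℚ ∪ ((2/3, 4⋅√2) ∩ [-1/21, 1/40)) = ℚ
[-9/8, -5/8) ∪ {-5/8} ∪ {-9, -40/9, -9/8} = {-9, -40/9} ∪ [-9/8, -5/8]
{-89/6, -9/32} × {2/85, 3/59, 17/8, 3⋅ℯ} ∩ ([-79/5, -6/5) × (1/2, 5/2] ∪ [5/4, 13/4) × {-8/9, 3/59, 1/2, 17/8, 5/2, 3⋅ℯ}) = {-89/6} × {17/8}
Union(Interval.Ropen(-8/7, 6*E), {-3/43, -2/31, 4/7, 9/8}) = Interval.Ropen(-8/7, 6*E)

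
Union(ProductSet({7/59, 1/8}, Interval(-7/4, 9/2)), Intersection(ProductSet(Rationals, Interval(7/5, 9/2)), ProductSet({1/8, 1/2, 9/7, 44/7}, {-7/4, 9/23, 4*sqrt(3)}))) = ProductSet({7/59, 1/8}, Interval(-7/4, 9/2))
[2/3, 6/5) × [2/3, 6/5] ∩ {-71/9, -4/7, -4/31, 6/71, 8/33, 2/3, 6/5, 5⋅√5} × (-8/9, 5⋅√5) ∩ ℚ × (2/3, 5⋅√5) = {2/3} × (2/3, 6/5]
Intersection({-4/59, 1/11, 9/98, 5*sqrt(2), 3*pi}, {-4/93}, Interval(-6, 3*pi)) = EmptySet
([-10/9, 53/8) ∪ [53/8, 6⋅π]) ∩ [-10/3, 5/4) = [-10/9, 5/4)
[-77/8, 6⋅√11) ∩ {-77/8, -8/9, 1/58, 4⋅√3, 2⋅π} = {-77/8, -8/9, 1/58, 4⋅√3, 2⋅π}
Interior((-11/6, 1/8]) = (-11/6, 1/8)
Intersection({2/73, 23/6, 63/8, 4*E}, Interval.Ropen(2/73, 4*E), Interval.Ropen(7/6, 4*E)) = {23/6, 63/8}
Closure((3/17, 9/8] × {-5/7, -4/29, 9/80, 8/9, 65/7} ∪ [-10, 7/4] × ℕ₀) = ([-10, 7/4] × ℕ₀) ∪ ([3/17, 9/8] × {-5/7, -4/29, 9/80, 8/9, 65/7})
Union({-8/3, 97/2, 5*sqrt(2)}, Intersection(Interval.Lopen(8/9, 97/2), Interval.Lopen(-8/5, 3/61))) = {-8/3, 97/2, 5*sqrt(2)}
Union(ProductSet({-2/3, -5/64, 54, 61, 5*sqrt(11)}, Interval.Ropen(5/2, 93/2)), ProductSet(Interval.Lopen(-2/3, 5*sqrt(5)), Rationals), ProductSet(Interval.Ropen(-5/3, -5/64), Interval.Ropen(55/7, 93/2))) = Union(ProductSet({-2/3, -5/64, 54, 61, 5*sqrt(11)}, Interval.Ropen(5/2, 93/2)), ProductSet(Interval.Ropen(-5/3, -5/64), Interval.Ropen(55/7, 93/2)), ProductSet(Interval.Lopen(-2/3, 5*sqrt(5)), Rationals))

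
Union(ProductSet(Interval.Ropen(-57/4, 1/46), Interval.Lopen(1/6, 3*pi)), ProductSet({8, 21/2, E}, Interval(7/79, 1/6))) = Union(ProductSet({8, 21/2, E}, Interval(7/79, 1/6)), ProductSet(Interval.Ropen(-57/4, 1/46), Interval.Lopen(1/6, 3*pi)))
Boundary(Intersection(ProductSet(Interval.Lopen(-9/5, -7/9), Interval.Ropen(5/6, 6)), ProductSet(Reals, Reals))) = Union(ProductSet({-9/5, -7/9}, Interval(5/6, 6)), ProductSet(Interval(-9/5, -7/9), {5/6, 6}))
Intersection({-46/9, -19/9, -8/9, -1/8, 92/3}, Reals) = {-46/9, -19/9, -8/9, -1/8, 92/3}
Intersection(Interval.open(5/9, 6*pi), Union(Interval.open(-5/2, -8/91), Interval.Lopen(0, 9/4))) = Interval.Lopen(5/9, 9/4)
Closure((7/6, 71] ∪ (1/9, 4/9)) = [1/9, 4/9] ∪ [7/6, 71]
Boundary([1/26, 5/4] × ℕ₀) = [1/26, 5/4] × ℕ₀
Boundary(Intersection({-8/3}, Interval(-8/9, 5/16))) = EmptySet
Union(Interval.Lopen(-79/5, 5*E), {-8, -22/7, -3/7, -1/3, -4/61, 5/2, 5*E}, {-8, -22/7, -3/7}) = Interval.Lopen(-79/5, 5*E)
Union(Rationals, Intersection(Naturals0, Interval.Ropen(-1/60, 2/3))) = Union(Range(0, 1, 1), Rationals)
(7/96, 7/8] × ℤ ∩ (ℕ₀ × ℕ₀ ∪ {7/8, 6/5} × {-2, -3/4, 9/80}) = {7/8} × {-2}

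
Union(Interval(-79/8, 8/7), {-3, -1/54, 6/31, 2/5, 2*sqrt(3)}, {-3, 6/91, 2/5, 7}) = Union({7, 2*sqrt(3)}, Interval(-79/8, 8/7))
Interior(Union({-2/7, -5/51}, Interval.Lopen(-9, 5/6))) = Interval.open(-9, 5/6)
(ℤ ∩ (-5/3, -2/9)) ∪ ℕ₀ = {-1} ∪ ℕ₀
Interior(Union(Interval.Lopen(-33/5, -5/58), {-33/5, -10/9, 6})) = Interval.open(-33/5, -5/58)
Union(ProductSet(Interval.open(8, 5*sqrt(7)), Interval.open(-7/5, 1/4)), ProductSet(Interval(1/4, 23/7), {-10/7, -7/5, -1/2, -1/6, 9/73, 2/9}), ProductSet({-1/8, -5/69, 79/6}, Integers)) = Union(ProductSet({-1/8, -5/69, 79/6}, Integers), ProductSet(Interval(1/4, 23/7), {-10/7, -7/5, -1/2, -1/6, 9/73, 2/9}), ProductSet(Interval.open(8, 5*sqrt(7)), Interval.open(-7/5, 1/4)))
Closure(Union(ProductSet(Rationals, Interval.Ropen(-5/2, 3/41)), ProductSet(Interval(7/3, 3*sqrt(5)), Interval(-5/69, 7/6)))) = Union(ProductSet(Interval(7/3, 3*sqrt(5)), Interval(-5/69, 7/6)), ProductSet(Rationals, Interval.Ropen(-5/2, 3/41)), ProductSet(Reals, Interval(-5/2, -5/69)), ProductSet(Union(Interval(-oo, 7/3), Interval(3*sqrt(5), oo)), Interval(-5/2, 3/41)))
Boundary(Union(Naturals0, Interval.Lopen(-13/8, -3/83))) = Union(Complement(Naturals0, Interval.open(-13/8, -3/83)), {-13/8, -3/83})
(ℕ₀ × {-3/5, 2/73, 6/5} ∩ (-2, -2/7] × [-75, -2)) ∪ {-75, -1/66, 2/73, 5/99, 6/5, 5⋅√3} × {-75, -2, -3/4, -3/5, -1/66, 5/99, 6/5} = {-75, -1/66, 2/73, 5/99, 6/5, 5⋅√3} × {-75, -2, -3/4, -3/5, -1/66, 5/99, 6/5}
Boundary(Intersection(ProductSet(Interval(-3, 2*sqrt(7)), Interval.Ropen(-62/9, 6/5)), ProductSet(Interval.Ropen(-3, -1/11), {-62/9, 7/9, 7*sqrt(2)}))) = ProductSet(Interval(-3, -1/11), {-62/9, 7/9})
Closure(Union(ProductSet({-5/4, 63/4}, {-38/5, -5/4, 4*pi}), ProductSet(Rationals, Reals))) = ProductSet(Reals, Reals)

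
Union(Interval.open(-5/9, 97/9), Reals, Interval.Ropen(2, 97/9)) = Interval(-oo, oo)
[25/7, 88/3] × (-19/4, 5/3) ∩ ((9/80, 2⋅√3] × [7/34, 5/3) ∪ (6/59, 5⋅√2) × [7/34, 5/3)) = [25/7, 5⋅√2) × [7/34, 5/3)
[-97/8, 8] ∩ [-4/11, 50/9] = [-4/11, 50/9]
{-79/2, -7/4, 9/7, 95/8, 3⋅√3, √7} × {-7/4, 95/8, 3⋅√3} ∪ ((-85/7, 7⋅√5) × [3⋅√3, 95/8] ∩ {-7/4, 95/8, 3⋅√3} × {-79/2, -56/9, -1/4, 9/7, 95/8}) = {-79/2, -7/4, 9/7, 95/8, 3⋅√3, √7} × {-7/4, 95/8, 3⋅√3}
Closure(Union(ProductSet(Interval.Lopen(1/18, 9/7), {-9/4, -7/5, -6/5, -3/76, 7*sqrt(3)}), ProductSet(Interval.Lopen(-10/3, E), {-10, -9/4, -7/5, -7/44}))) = Union(ProductSet(Interval(-10/3, E), {-10, -9/4, -7/5, -7/44}), ProductSet(Interval(1/18, 9/7), {-9/4, -7/5, -6/5, -3/76, 7*sqrt(3)}))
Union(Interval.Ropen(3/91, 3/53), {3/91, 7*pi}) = Union({7*pi}, Interval.Ropen(3/91, 3/53))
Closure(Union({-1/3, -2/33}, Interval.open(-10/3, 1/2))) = Interval(-10/3, 1/2)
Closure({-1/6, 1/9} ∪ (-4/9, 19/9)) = [-4/9, 19/9]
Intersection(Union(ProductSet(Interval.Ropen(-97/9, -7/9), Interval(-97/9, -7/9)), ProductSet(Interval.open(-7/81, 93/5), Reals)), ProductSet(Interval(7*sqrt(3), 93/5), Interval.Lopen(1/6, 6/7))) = ProductSet(Interval.Ropen(7*sqrt(3), 93/5), Interval.Lopen(1/6, 6/7))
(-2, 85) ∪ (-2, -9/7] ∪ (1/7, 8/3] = (-2, 85)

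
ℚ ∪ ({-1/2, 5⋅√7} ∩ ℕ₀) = ℚ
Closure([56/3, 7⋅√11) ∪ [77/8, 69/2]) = [77/8, 69/2]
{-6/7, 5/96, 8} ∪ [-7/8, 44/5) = [-7/8, 44/5)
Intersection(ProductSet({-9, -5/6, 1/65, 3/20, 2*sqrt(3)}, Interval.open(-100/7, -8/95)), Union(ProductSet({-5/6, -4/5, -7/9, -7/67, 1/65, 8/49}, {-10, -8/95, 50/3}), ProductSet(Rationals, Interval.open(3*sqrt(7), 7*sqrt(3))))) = ProductSet({-5/6, 1/65}, {-10})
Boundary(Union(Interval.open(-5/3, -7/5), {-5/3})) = {-5/3, -7/5}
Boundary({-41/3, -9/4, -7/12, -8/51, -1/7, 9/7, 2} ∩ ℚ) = {-41/3, -9/4, -7/12, -8/51, -1/7, 9/7, 2}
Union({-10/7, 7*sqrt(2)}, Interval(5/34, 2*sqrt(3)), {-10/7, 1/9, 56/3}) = Union({-10/7, 1/9, 56/3, 7*sqrt(2)}, Interval(5/34, 2*sqrt(3)))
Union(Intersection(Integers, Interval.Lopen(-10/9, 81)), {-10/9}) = Union({-10/9}, Range(-1, 82, 1))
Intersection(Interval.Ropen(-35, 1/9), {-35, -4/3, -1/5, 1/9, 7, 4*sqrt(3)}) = {-35, -4/3, -1/5}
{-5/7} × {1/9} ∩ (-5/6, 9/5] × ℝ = {-5/7} × {1/9}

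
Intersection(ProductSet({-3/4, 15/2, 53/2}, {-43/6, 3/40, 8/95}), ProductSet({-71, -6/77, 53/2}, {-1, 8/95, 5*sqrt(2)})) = ProductSet({53/2}, {8/95})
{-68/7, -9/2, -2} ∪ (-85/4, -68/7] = (-85/4, -68/7] ∪ {-9/2, -2}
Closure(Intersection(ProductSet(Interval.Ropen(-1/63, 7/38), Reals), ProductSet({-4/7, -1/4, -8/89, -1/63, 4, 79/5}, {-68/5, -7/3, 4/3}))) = ProductSet({-1/63}, {-68/5, -7/3, 4/3})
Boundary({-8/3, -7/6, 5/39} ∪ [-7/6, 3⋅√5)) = {-8/3, -7/6, 3⋅√5}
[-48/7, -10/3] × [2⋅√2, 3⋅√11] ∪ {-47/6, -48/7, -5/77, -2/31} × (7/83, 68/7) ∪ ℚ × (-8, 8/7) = (ℚ × (-8, 8/7)) ∪ ({-47/6, -48/7, -5/77, -2/31} × (7/83, 68/7)) ∪ ([-48/7, -10/3] × [2⋅√2, 3⋅√11])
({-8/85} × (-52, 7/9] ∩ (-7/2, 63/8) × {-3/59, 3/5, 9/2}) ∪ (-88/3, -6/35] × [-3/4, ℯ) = ({-8/85} × {-3/59, 3/5}) ∪ ((-88/3, -6/35] × [-3/4, ℯ))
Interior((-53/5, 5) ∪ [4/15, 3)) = (-53/5, 5)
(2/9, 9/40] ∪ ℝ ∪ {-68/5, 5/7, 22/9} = (-∞, ∞)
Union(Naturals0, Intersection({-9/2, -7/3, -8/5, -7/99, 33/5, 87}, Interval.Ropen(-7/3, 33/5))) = Union({-7/3, -8/5, -7/99}, Naturals0)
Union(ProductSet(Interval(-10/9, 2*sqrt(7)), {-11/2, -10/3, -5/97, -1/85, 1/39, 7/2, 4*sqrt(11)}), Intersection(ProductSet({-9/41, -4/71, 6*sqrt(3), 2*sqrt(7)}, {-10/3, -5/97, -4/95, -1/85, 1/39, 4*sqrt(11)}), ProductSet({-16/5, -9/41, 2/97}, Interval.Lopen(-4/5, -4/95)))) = Union(ProductSet({-9/41}, {-5/97, -4/95}), ProductSet(Interval(-10/9, 2*sqrt(7)), {-11/2, -10/3, -5/97, -1/85, 1/39, 7/2, 4*sqrt(11)}))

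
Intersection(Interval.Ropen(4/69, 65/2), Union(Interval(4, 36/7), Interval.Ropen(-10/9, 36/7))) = Interval(4/69, 36/7)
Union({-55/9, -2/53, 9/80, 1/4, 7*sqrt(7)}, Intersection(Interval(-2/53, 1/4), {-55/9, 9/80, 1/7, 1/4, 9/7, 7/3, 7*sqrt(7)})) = {-55/9, -2/53, 9/80, 1/7, 1/4, 7*sqrt(7)}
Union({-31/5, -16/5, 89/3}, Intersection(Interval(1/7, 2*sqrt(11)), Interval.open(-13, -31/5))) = {-31/5, -16/5, 89/3}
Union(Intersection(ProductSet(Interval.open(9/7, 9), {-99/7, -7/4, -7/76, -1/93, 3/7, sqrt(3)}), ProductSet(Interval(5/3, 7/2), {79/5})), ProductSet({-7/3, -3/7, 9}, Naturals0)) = ProductSet({-7/3, -3/7, 9}, Naturals0)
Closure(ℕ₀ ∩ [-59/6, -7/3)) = ∅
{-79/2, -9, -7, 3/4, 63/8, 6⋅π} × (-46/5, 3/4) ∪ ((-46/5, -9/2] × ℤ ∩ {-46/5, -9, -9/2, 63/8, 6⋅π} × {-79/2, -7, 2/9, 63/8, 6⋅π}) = ({-9, -9/2} × {-7}) ∪ ({-79/2, -9, -7, 3/4, 63/8, 6⋅π} × (-46/5, 3/4))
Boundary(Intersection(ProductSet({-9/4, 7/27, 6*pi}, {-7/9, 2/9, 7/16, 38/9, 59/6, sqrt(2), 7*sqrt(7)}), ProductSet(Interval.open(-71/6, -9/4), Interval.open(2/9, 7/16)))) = EmptySet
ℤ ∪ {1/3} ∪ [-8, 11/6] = ℤ ∪ [-8, 11/6]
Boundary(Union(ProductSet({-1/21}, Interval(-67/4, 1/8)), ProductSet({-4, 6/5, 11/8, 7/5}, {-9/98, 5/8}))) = Union(ProductSet({-1/21}, Interval(-67/4, 1/8)), ProductSet({-4, 6/5, 11/8, 7/5}, {-9/98, 5/8}))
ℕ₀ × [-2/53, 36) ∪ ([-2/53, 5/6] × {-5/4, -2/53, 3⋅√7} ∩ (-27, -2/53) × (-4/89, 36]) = ℕ₀ × [-2/53, 36)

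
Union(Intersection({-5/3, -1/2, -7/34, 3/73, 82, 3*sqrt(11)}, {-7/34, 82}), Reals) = Reals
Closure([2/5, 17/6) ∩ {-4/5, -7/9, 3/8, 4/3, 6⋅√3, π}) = {4/3}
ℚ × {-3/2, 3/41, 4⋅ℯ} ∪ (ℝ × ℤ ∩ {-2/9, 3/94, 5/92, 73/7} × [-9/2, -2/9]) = (ℚ × {-3/2, 3/41, 4⋅ℯ}) ∪ ({-2/9, 3/94, 5/92, 73/7} × {-4, -3, -2, -1})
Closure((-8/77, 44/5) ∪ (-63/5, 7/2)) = [-63/5, 44/5]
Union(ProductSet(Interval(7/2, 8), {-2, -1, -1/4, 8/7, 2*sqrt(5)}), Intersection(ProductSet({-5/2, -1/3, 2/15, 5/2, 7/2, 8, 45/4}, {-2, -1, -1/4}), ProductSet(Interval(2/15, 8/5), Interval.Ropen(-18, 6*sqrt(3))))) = Union(ProductSet({2/15}, {-2, -1, -1/4}), ProductSet(Interval(7/2, 8), {-2, -1, -1/4, 8/7, 2*sqrt(5)}))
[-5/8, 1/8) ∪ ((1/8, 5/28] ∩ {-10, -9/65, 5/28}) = [-5/8, 1/8) ∪ {5/28}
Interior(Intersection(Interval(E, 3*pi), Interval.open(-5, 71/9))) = Interval.open(E, 71/9)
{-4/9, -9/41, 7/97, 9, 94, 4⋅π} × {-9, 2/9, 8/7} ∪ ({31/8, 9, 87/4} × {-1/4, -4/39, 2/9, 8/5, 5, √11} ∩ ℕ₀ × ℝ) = ({9} × {-1/4, -4/39, 2/9, 8/5, 5, √11}) ∪ ({-4/9, -9/41, 7/97, 9, 94, 4⋅π} × {-9, 2/9, 8/7})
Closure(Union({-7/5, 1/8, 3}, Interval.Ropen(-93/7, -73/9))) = Union({-7/5, 1/8, 3}, Interval(-93/7, -73/9))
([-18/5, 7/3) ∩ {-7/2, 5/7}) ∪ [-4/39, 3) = {-7/2} ∪ [-4/39, 3)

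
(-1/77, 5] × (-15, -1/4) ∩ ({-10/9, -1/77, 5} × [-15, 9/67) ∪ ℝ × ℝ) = (-1/77, 5] × (-15, -1/4)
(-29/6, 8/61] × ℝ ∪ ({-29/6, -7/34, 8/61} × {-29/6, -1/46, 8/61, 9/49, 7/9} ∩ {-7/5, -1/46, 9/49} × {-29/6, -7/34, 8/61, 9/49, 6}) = (-29/6, 8/61] × ℝ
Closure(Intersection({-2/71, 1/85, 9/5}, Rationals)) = {-2/71, 1/85, 9/5}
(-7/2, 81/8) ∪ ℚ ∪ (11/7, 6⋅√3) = ℚ ∪ [-7/2, 6⋅√3)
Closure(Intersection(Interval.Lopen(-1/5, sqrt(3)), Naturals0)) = Range(0, 2, 1)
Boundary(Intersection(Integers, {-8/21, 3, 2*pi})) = {3}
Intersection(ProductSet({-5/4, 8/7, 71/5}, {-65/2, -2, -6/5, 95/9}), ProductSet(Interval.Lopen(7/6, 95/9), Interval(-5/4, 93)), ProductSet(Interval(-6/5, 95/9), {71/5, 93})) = EmptySet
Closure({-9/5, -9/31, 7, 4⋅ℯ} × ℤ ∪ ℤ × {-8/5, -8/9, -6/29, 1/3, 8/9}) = (ℤ × {-8/5, -8/9, -6/29, 1/3, 8/9}) ∪ ({-9/5, -9/31, 7, 4⋅ℯ} × ℤ)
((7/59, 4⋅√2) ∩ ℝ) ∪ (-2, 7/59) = (-2, 7/59) ∪ (7/59, 4⋅√2)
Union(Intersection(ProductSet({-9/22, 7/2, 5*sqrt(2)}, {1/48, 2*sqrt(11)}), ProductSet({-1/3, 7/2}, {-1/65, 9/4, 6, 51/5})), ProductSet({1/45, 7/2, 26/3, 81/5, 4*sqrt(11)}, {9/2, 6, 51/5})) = ProductSet({1/45, 7/2, 26/3, 81/5, 4*sqrt(11)}, {9/2, 6, 51/5})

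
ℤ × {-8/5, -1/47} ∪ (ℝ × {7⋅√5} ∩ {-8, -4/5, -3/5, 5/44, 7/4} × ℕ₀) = ℤ × {-8/5, -1/47}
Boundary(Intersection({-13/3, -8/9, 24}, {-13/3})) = {-13/3}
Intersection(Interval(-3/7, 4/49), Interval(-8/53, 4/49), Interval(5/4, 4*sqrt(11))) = EmptySet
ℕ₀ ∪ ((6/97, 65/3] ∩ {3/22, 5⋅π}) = ℕ₀ ∪ {3/22, 5⋅π}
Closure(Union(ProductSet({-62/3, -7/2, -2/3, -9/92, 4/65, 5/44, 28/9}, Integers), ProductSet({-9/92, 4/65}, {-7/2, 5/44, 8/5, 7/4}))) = Union(ProductSet({-9/92, 4/65}, {-7/2, 5/44, 8/5, 7/4}), ProductSet({-62/3, -7/2, -2/3, -9/92, 4/65, 5/44, 28/9}, Integers))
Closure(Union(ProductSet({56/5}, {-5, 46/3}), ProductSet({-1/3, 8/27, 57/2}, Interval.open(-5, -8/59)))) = Union(ProductSet({56/5}, {-5, 46/3}), ProductSet({-1/3, 8/27, 57/2}, Interval(-5, -8/59)))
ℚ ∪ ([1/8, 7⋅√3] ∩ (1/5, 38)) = ℚ ∪ [1/5, 7⋅√3]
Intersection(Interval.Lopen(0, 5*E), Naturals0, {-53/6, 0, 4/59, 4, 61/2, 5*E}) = {4}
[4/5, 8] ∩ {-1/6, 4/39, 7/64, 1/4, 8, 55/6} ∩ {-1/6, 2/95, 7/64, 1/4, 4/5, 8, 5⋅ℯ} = {8}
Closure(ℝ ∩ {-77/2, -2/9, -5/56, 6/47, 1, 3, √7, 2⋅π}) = {-77/2, -2/9, -5/56, 6/47, 1, 3, √7, 2⋅π}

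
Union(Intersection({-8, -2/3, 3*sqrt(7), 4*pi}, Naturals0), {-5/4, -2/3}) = {-5/4, -2/3}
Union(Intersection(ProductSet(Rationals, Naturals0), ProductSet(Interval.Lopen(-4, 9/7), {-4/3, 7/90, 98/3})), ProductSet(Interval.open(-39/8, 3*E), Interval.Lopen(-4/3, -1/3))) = ProductSet(Interval.open(-39/8, 3*E), Interval.Lopen(-4/3, -1/3))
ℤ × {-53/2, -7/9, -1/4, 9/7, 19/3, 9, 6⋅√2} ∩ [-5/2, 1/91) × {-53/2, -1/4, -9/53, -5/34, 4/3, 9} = {-2, -1, 0} × {-53/2, -1/4, 9}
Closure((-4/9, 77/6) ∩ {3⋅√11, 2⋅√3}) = {3⋅√11, 2⋅√3}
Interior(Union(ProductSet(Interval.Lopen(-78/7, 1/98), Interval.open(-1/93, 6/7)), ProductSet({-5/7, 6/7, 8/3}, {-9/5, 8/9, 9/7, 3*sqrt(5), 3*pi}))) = ProductSet(Interval.open(-78/7, 1/98), Interval.open(-1/93, 6/7))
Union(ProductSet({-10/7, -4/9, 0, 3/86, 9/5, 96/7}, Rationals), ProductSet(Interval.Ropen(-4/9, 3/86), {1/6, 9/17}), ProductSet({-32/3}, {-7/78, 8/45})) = Union(ProductSet({-32/3}, {-7/78, 8/45}), ProductSet({-10/7, -4/9, 0, 3/86, 9/5, 96/7}, Rationals), ProductSet(Interval.Ropen(-4/9, 3/86), {1/6, 9/17}))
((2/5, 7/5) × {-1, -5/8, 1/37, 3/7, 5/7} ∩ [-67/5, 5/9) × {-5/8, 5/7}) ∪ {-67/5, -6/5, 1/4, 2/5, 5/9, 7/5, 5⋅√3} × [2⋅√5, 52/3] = ((2/5, 5/9) × {-5/8, 5/7}) ∪ ({-67/5, -6/5, 1/4, 2/5, 5/9, 7/5, 5⋅√3} × [2⋅√5, 52/3])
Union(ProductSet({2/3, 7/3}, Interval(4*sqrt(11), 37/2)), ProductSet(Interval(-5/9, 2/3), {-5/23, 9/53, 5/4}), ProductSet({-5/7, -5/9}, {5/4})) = Union(ProductSet({-5/7, -5/9}, {5/4}), ProductSet({2/3, 7/3}, Interval(4*sqrt(11), 37/2)), ProductSet(Interval(-5/9, 2/3), {-5/23, 9/53, 5/4}))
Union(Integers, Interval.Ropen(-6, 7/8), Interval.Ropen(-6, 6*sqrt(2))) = Union(Integers, Interval.Ropen(-6, 6*sqrt(2)))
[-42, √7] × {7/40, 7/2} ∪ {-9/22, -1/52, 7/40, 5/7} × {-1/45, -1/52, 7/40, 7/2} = ({-9/22, -1/52, 7/40, 5/7} × {-1/45, -1/52, 7/40, 7/2}) ∪ ([-42, √7] × {7/40, 7/2})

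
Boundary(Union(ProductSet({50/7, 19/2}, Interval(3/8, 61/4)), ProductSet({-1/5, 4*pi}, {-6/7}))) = Union(ProductSet({-1/5, 4*pi}, {-6/7}), ProductSet({50/7, 19/2}, Interval(3/8, 61/4)))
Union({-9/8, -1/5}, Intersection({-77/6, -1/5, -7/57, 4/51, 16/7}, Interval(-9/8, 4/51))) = {-9/8, -1/5, -7/57, 4/51}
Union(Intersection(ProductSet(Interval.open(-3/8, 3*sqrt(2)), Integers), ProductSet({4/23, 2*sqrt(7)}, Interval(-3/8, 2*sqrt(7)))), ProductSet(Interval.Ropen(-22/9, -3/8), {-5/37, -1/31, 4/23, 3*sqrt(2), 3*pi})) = Union(ProductSet({4/23}, Range(0, 6, 1)), ProductSet(Interval.Ropen(-22/9, -3/8), {-5/37, -1/31, 4/23, 3*sqrt(2), 3*pi}))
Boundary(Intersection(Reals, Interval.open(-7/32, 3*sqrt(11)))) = {-7/32, 3*sqrt(11)}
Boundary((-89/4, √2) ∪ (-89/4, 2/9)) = {-89/4, √2}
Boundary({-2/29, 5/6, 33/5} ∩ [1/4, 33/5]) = {5/6, 33/5}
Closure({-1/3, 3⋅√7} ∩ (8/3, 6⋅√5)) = {3⋅√7}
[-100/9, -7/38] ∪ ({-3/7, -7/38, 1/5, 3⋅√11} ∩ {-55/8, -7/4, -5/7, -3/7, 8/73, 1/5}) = [-100/9, -7/38] ∪ {1/5}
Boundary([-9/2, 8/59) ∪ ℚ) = (-∞, -9/2] ∪ [8/59, ∞)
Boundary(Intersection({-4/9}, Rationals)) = {-4/9}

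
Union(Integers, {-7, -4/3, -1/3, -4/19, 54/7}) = Union({-4/3, -1/3, -4/19, 54/7}, Integers)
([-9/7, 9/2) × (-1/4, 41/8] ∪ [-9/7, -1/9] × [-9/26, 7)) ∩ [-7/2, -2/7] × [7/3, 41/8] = [-9/7, -2/7] × [7/3, 41/8]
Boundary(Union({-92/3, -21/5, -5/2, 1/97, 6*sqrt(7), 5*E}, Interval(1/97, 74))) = {-92/3, -21/5, -5/2, 1/97, 74}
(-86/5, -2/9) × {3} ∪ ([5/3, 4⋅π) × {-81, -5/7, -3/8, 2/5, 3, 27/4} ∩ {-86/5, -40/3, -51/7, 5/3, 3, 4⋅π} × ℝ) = ((-86/5, -2/9) × {3}) ∪ ({5/3, 3} × {-81, -5/7, -3/8, 2/5, 3, 27/4})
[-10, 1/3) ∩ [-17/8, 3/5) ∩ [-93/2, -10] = ∅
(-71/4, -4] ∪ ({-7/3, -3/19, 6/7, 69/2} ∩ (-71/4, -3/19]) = (-71/4, -4] ∪ {-7/3, -3/19}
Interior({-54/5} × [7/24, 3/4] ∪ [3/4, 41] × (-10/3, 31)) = (3/4, 41) × (-10/3, 31)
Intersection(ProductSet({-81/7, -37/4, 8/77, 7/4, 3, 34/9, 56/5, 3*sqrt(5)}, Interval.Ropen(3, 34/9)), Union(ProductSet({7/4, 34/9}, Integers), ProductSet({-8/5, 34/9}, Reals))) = Union(ProductSet({34/9}, Interval.Ropen(3, 34/9)), ProductSet({7/4, 34/9}, Range(3, 4, 1)))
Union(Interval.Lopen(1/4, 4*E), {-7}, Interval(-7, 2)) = Interval(-7, 4*E)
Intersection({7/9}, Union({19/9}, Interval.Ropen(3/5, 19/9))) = {7/9}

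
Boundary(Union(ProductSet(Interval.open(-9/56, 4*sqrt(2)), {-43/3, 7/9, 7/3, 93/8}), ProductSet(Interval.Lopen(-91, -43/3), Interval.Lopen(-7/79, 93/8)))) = Union(ProductSet({-91, -43/3}, Interval(-7/79, 93/8)), ProductSet(Interval(-91, -43/3), {-7/79, 93/8}), ProductSet(Interval(-9/56, 4*sqrt(2)), {-43/3, 7/9, 7/3, 93/8}))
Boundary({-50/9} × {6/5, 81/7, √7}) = {-50/9} × {6/5, 81/7, √7}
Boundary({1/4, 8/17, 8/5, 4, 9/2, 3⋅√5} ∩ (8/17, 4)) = {8/5}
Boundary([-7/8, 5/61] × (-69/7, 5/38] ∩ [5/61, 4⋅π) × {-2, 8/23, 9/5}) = {5/61} × {-2}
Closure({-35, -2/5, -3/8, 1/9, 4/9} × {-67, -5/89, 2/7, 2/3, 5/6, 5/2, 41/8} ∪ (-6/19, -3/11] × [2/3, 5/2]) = ([-6/19, -3/11] × [2/3, 5/2]) ∪ ({-35, -2/5, -3/8, 1/9, 4/9} × {-67, -5/89, 2/7, 2/3, 5/6, 5/2, 41/8})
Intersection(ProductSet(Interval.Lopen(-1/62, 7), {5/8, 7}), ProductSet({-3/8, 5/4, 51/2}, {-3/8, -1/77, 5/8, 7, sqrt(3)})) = ProductSet({5/4}, {5/8, 7})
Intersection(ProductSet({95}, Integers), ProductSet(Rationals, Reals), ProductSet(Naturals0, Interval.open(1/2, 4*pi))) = ProductSet({95}, Range(1, 13, 1))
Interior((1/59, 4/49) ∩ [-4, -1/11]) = ∅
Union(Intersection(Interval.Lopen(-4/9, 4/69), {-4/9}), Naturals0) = Naturals0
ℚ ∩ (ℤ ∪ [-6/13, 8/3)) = ℤ ∪ (ℚ ∩ [-6/13, 8/3))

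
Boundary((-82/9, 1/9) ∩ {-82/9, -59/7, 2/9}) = {-59/7}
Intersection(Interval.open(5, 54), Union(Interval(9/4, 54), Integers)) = Union(Interval.open(5, 54), Range(6, 54, 1))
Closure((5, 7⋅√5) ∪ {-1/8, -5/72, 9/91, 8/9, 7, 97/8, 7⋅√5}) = {-1/8, -5/72, 9/91, 8/9} ∪ [5, 7⋅√5]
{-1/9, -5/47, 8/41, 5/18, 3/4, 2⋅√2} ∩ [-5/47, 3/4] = {-5/47, 8/41, 5/18, 3/4}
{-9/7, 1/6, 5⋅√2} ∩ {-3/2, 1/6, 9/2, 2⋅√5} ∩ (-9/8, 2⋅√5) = {1/6}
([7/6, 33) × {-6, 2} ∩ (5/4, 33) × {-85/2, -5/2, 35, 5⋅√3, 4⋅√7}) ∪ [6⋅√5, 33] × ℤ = [6⋅√5, 33] × ℤ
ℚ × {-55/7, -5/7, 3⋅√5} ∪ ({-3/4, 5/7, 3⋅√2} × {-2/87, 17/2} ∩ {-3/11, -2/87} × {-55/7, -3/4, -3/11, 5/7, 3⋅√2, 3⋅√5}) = ℚ × {-55/7, -5/7, 3⋅√5}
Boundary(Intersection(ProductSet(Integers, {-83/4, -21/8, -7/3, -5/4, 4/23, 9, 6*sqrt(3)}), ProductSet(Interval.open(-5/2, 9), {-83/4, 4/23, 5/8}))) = ProductSet(Range(-2, 9, 1), {-83/4, 4/23})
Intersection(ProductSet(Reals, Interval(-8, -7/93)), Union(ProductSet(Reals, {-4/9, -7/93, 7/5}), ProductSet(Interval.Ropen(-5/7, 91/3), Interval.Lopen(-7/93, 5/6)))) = ProductSet(Reals, {-4/9, -7/93})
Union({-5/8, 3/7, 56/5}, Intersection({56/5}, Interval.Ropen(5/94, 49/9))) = {-5/8, 3/7, 56/5}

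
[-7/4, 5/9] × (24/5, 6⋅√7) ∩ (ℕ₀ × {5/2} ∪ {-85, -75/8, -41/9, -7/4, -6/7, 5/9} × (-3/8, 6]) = {-7/4, -6/7, 5/9} × (24/5, 6]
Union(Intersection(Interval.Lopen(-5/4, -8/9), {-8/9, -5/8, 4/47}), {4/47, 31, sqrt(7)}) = {-8/9, 4/47, 31, sqrt(7)}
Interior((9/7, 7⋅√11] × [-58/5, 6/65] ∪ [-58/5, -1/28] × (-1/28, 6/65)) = ((-58/5, -1/28) × (-1/28, 6/65)) ∪ ((9/7, 7⋅√11) × (-58/5, 6/65))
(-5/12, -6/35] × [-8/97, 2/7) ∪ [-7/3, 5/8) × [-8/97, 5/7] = [-7/3, 5/8) × [-8/97, 5/7]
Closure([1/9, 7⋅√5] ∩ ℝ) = [1/9, 7⋅√5]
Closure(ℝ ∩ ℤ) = ℤ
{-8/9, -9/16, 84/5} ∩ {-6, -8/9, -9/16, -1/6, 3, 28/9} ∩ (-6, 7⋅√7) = {-8/9, -9/16}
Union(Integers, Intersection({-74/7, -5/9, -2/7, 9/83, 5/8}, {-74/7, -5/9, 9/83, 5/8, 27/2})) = Union({-74/7, -5/9, 9/83, 5/8}, Integers)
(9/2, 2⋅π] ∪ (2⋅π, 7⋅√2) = (9/2, 7⋅√2)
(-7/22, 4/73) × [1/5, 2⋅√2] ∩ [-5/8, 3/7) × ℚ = (-7/22, 4/73) × (ℚ ∩ [1/5, 2⋅√2])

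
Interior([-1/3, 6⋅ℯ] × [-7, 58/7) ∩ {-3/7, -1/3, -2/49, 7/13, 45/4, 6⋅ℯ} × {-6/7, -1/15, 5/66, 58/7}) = ∅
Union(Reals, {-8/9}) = Reals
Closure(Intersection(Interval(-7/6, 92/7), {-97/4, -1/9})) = {-1/9}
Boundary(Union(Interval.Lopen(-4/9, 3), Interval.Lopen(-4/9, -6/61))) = {-4/9, 3}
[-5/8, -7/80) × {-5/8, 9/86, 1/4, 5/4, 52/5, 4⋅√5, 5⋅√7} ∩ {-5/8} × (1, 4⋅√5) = {-5/8} × {5/4}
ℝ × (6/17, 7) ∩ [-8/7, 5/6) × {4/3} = [-8/7, 5/6) × {4/3}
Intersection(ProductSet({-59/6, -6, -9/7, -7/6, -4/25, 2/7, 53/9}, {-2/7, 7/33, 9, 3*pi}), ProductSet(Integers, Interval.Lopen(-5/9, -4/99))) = ProductSet({-6}, {-2/7})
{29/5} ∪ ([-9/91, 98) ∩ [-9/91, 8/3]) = [-9/91, 8/3] ∪ {29/5}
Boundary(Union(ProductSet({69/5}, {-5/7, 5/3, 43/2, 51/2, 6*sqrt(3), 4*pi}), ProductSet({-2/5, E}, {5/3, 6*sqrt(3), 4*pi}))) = Union(ProductSet({69/5}, {-5/7, 5/3, 43/2, 51/2, 6*sqrt(3), 4*pi}), ProductSet({-2/5, E}, {5/3, 6*sqrt(3), 4*pi}))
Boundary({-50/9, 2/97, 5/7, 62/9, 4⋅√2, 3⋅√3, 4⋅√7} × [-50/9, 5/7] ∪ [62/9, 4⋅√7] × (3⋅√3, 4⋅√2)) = ({62/9, 4⋅√7} × [3⋅√3, 4⋅√2]) ∪ ([62/9, 4⋅√7] × {4⋅√2, 3⋅√3}) ∪ ({-50/9, 2/97, 5/7, 62/9, 4⋅√2, 3⋅√3, 4⋅√7} × [-50/9, 5/7])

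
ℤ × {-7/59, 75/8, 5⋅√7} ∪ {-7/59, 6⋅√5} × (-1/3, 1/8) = (ℤ × {-7/59, 75/8, 5⋅√7}) ∪ ({-7/59, 6⋅√5} × (-1/3, 1/8))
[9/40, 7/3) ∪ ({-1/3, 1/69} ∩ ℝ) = {-1/3, 1/69} ∪ [9/40, 7/3)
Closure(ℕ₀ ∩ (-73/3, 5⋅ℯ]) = {0, 1, …, 13}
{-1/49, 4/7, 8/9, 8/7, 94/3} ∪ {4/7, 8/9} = {-1/49, 4/7, 8/9, 8/7, 94/3}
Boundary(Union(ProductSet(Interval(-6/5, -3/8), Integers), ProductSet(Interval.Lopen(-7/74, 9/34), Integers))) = ProductSet(Union(Interval(-6/5, -3/8), Interval(-7/74, 9/34)), Integers)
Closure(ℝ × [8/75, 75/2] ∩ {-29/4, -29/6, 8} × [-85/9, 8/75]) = {-29/4, -29/6, 8} × {8/75}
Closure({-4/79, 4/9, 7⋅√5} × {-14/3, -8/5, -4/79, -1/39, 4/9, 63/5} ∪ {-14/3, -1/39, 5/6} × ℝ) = ({-14/3, -1/39, 5/6} × ℝ) ∪ ({-4/79, 4/9, 7⋅√5} × {-14/3, -8/5, -4/79, -1/39, 4/9, 63/5})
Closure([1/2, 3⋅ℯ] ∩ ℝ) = [1/2, 3⋅ℯ]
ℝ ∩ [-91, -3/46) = [-91, -3/46)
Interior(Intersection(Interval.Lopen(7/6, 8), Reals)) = Interval.open(7/6, 8)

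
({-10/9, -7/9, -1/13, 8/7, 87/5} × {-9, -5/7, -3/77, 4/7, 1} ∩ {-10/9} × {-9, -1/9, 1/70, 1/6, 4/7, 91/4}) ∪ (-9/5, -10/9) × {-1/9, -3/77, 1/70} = ({-10/9} × {-9, 4/7}) ∪ ((-9/5, -10/9) × {-1/9, -3/77, 1/70})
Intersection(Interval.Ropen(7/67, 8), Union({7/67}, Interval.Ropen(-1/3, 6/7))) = Interval.Ropen(7/67, 6/7)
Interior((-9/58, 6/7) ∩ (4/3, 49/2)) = ∅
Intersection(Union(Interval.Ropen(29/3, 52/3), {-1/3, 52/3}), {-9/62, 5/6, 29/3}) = {29/3}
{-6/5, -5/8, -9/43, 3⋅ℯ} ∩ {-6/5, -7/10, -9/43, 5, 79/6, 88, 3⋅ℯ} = {-6/5, -9/43, 3⋅ℯ}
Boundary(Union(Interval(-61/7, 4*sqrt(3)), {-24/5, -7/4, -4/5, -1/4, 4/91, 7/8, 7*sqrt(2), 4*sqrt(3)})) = {-61/7, 7*sqrt(2), 4*sqrt(3)}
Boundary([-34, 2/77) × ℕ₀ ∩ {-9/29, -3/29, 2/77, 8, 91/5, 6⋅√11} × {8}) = {-9/29, -3/29} × {8}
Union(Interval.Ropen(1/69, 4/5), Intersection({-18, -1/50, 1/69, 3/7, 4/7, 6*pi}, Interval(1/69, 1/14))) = Interval.Ropen(1/69, 4/5)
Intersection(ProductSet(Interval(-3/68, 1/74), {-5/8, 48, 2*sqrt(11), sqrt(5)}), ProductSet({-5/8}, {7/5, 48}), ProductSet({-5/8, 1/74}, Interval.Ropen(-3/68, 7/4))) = EmptySet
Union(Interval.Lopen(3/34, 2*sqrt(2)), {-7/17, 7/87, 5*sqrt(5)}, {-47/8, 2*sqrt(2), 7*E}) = Union({-47/8, -7/17, 7/87, 5*sqrt(5), 7*E}, Interval.Lopen(3/34, 2*sqrt(2)))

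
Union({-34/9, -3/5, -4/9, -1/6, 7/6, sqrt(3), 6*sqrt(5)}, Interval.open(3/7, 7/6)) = Union({-34/9, -3/5, -4/9, -1/6, sqrt(3), 6*sqrt(5)}, Interval.Lopen(3/7, 7/6))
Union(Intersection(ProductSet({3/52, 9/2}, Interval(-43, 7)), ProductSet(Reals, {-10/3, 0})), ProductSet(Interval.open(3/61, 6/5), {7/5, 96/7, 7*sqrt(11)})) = Union(ProductSet({3/52, 9/2}, {-10/3, 0}), ProductSet(Interval.open(3/61, 6/5), {7/5, 96/7, 7*sqrt(11)}))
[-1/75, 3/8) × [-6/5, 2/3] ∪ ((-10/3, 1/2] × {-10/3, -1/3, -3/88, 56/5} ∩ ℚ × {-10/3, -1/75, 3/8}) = ((ℚ ∩ (-10/3, 1/2]) × {-10/3}) ∪ ([-1/75, 3/8) × [-6/5, 2/3])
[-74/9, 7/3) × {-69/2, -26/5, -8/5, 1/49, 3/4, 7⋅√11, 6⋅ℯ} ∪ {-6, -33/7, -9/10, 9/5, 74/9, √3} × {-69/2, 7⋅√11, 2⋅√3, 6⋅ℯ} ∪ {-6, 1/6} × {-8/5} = ([-74/9, 7/3) × {-69/2, -26/5, -8/5, 1/49, 3/4, 7⋅√11, 6⋅ℯ}) ∪ ({-6, -33/7, -9/10, 9/5, 74/9, √3} × {-69/2, 7⋅√11, 2⋅√3, 6⋅ℯ})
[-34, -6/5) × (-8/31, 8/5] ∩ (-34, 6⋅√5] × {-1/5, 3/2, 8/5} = (-34, -6/5) × {-1/5, 3/2, 8/5}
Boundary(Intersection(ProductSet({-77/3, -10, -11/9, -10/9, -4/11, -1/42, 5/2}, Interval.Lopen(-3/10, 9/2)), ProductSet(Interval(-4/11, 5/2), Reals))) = ProductSet({-4/11, -1/42, 5/2}, Interval(-3/10, 9/2))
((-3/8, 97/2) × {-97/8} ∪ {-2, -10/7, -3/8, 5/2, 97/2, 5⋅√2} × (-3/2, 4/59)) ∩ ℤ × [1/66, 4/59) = {-2} × [1/66, 4/59)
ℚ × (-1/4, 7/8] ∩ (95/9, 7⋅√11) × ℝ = (ℚ ∩ (95/9, 7⋅√11)) × (-1/4, 7/8]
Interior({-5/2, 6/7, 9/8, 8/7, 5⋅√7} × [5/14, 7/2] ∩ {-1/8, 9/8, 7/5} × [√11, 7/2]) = ∅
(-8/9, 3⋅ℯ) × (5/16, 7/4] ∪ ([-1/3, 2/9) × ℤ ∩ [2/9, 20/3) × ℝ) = (-8/9, 3⋅ℯ) × (5/16, 7/4]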